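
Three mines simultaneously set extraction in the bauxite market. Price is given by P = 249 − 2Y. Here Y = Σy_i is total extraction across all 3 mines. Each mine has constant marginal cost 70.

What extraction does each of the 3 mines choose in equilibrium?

A representative mine's profit is π_i = y_i(249 − 2Y) − 70y_i, with Y = y_i + Σ_{j≠i} y_j.
First-order condition: 179 − 4y_i − 2Σ_{j≠i} y_j = 0.
Imposing symmetry (y_j = y for all j) turns Σ_{j≠i} y_j into 2y, so 179 = 8y and y = 22.375.

22.375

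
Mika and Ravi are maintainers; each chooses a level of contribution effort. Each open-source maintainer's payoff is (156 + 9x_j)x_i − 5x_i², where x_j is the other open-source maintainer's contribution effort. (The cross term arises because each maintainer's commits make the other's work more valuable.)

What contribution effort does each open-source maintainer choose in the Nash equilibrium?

Mika's payoff is (156 + 9x_R)x_M − 5x_M².
∂π/∂x_M = 156 + 9x_R − 10x_M = 0, so x_M = 15.6 + 0.9x_R.
Setting x_M = x_R in the reaction function: x_M = 15.6 + 0.9x_M, so x_M = 15.6 / 0.1 = 156.

156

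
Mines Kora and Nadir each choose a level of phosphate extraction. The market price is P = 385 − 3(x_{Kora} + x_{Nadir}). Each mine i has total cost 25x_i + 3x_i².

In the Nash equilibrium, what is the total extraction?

Mine Kora's profit: π = x_{Kora}(385 − 3(x_{Kora} + x_{Nadir})) − 25x_{Kora} − 3x_{Kora}².
∂π/∂x_{Kora} = 360 − 12x_{Kora} − 3x_{Nadir} = 0, so x_{Kora} = 30 − 0.25x_{Nadir}.
Setting x_{Kora} = x_{Nadir} in the reaction function: x_{Kora} = 30 − 0.25x_{Kora}, so x_{Kora} = 30 / 1.25 = 24.
Total extraction: 24 + 24 = 48.

48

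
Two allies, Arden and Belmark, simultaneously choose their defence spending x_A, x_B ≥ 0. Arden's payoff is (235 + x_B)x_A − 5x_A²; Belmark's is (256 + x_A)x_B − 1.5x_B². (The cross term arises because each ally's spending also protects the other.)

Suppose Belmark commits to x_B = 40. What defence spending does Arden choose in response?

27.5

Expanding Arden's payoff: 235x_A + x_Bx_A − 5x_A².
∂π/∂x_A = 235 + x_B − 10x_A = 0, so x_A = 23.5 + 0.1x_B.
At x_B = 40: x_A = 23.5 + 0.1·40 = 27.5.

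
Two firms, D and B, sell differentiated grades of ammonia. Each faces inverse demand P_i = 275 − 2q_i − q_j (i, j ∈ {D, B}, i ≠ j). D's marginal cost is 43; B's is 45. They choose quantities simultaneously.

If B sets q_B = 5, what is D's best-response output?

Firm D's profit: π = q_D(275 − 2q_D − q_B) − 43q_D.
∂π/∂q_D = 232 − 4q_D − q_B = 0 ⇒ q_D = 58 − 0.25q_B.
At q_B = 5: q_D = 58 − 0.25·5 = 56.75.

56.75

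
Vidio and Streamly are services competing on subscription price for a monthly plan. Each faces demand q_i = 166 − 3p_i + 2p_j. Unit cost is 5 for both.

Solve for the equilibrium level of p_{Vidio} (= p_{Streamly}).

Vidio's profit: π = (p_{Vidio} − 5)(166 − 3p_{Vidio} + 2p_{Streamly}).
∂π/∂p_{Vidio} = 181 − 6p_{Vidio} + 2p_{Streamly} = 0 ⇒ p_{Vidio} = 181/6 + (1/3)p_{Streamly}.
Setting p_{Vidio} = p_{Streamly} in the reaction function: p_{Vidio} = 181/6 + (1/3)p_{Vidio}, so p_{Vidio} = (181/6) / (2/3) = 45.25.

45.25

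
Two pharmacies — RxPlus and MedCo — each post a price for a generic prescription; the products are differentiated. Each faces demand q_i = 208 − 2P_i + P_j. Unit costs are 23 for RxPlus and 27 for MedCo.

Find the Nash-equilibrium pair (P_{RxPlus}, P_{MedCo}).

RxPlus's profit: π = (P_{RxPlus} − 23)(208 − 2P_{RxPlus} + P_{MedCo}).
∂π/∂P_{RxPlus} = 254 − 4P_{RxPlus} + P_{MedCo} = 0 ⇒ P_{RxPlus} = 63.5 + 0.25P_{MedCo}.
Similarly P_{MedCo} = 65.5 + 0.25P_{RxPlus}.
Solving the two reaction functions simultaneously: (1 − (0.25)(0.25))P_{RxPlus} = 63.5 + 0.25·65.5, so 0.9375P_{RxPlus} = 79.875 and P_{RxPlus} = 85.2.
Then P_{MedCo} = 65.5 + 0.25·85.2 = 86.8.

85.2, 86.8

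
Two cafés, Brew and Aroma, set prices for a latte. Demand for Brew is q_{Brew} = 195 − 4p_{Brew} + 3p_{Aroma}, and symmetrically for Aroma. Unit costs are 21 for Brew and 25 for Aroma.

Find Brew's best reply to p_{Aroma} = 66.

Brew's profit: π = (p_{Brew} − 21)(195 − 4p_{Brew} + 3p_{Aroma}).
∂π/∂p_{Brew} = 279 − 8p_{Brew} + 3p_{Aroma} = 0 ⇒ p_{Brew} = 34.875 + 0.375p_{Aroma}.
At p_{Aroma} = 66: p_{Brew} = 34.875 + 0.375·66 = 59.625.

59.625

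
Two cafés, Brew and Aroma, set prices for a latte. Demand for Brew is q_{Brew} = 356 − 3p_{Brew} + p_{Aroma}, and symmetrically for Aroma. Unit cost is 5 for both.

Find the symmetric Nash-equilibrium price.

74.2

Brew's profit: π = (p_{Brew} − 5)(356 − 3p_{Brew} + p_{Aroma}).
∂π/∂p_{Brew} = 371 − 6p_{Brew} + p_{Aroma} = 0 ⇒ p_{Brew} = 371/6 + (1/6)p_{Aroma}.
Setting p_{Brew} = p_{Aroma} in the reaction function: p_{Brew} = 371/6 + (1/6)p_{Brew}, so p_{Brew} = (371/6) / (5/6) = 74.2.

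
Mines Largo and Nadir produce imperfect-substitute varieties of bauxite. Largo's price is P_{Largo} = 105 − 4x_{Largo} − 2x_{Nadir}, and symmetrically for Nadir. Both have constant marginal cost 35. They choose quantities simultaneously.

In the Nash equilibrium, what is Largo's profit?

Mine Largo's profit: π = x_{Largo}(105 − 4x_{Largo} − 2x_{Nadir}) − 35x_{Largo}.
∂π/∂x_{Largo} = 70 − 8x_{Largo} − 2x_{Nadir} = 0 ⇒ x_{Largo} = 8.75 − 0.25x_{Nadir}.
Setting x_{Largo} = x_{Nadir} in the reaction function: x_{Largo} = 8.75 − 0.25x_{Largo}, so x_{Largo} = 8.75 / 1.25 = 7.
P_{Largo} = 105 − 4·7 − 2·7 = 63.
Profit = (63 − 35)·7 = 196.

196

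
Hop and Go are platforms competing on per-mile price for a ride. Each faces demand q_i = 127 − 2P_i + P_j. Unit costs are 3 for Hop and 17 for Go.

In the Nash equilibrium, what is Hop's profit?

Hop's profit: π = (P_{Hop} − 3)(127 − 2P_{Hop} + P_{Go}).
∂π/∂P_{Hop} = 133 − 4P_{Hop} + P_{Go} = 0 ⇒ P_{Hop} = 33.25 + 0.25P_{Go}.
Similarly P_{Go} = 40.25 + 0.25P_{Hop}.
Plugging P_{Go} into Hop's best response: P_{Hop} = 33.25 + 0.25(40.25 + 0.25P_{Hop}) ⇒ 0.9375P_{Hop} = 43.3125, so P_{Hop} = 46.2.
Then P_{Go} = 40.25 + 0.25·46.2 = 51.8.
q_{Hop} = 127 − 2·46.2 + 51.8 = 86.4.
Profit = (46.2 − 3)·86.4 = 3732.48.

3732.48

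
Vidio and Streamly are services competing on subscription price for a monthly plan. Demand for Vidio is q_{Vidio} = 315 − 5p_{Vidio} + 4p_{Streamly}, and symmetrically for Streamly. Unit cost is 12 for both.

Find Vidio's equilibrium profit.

12751.25

Vidio's profit: π = (p_{Vidio} − 12)(315 − 5p_{Vidio} + 4p_{Streamly}).
∂π/∂p_{Vidio} = 375 − 10p_{Vidio} + 4p_{Streamly} = 0 ⇒ p_{Vidio} = 37.5 + 0.4p_{Streamly}.
The game is symmetric, so in equilibrium p_{Streamly} = p_{Vidio}: the reaction function gives 0.6p_{Vidio} = 37.5, hence p_{Vidio} = 62.5.
q_{Vidio} = 315 − 5·62.5 + 4·62.5 = 252.5.
Profit = (62.5 − 12)·252.5 = 12751.25.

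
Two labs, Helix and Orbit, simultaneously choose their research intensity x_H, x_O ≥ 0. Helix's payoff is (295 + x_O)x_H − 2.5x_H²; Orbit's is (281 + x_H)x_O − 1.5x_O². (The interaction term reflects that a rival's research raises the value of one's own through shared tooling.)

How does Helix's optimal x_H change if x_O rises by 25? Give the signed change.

5

Expanding Helix's payoff: 295x_H + x_Ox_H − 2.5x_H².
∂π/∂x_H = 295 + x_O − 5x_H = 0, so x_H = 59 + 0.2x_O.
The reaction-function slope is 0.2, so a 25-unit rise in x_O moves x_H by 0.2 × 25 = 5. Helix's best response rises — the actions are strategic complements.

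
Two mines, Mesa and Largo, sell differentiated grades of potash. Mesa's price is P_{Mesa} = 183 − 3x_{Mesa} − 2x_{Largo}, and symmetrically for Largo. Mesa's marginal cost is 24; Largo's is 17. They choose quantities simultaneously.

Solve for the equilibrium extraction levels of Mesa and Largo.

19.4375, 21.1875

Mine Mesa's profit: π = x_{Mesa}(183 − 3x_{Mesa} − 2x_{Largo}) − 24x_{Mesa}.
∂π/∂x_{Mesa} = 159 − 6x_{Mesa} − 2x_{Largo} = 0 ⇒ x_{Mesa} = 26.5 − (1/3)x_{Largo}.
Similarly x_{Largo} = 83/3 − (1/3)x_{Mesa}.
Plugging x_{Largo} into Mesa's best response: x_{Mesa} = 26.5 − (1/3)(83/3 − (1/3)x_{Mesa}) ⇒ (8/9)x_{Mesa} = 311/18, so x_{Mesa} = 19.4375.
Then x_{Largo} = 83/3 − (1/3)·19.4375 = 21.1875.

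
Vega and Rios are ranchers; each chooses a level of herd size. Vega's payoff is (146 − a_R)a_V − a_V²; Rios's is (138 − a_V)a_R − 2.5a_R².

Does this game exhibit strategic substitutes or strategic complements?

Expanding Vega's payoff: 146a_V − a_Ra_V − a_V².
∂π/∂a_V = 146 − a_R − 2a_V = 0, so a_V = 73 − 0.5a_R.
The best-response slope da_V/da_R = −0.5 < 0: the reaction function is downward-sloping, so the choices are strategic substitutes.

strategic substitutes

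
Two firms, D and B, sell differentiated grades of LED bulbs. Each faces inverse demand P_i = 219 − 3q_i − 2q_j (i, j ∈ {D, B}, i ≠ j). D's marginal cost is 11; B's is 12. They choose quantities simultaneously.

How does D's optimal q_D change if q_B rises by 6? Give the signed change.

Firm D's profit: π = q_D(219 − 3q_D − 2q_B) − 11q_D.
∂π/∂q_D = 208 − 6q_D − 2q_B = 0 ⇒ q_D = 104/3 − (1/3)q_B.
The reaction-function slope is −1/3, so a 6-unit rise in q_B moves q_D by −1/3 × 6 = −2. D's best response falls — the actions are strategic substitutes.

-2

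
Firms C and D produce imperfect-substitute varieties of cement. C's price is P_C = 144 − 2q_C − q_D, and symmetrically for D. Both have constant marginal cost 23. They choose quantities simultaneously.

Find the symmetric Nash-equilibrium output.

24.2

Firm C's profit: π = q_C(144 − 2q_C − q_D) − 23q_C.
∂π/∂q_C = 121 − 4q_C − q_D = 0 ⇒ q_C = 30.25 − 0.25q_D.
Setting q_C = q_D in the reaction function: q_C = 30.25 − 0.25q_C, so q_C = 30.25 / 1.25 = 24.2.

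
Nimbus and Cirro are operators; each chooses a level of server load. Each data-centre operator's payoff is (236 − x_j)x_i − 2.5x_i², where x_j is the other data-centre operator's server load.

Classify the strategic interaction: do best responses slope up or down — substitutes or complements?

Nimbus's payoff is (236 − x_C)x_N − 2.5x_N².
∂π/∂x_N = 236 − x_C − 5x_N = 0, so x_N = 47.2 − 0.2x_C.
The best-response slope dx_N/dx_C = −0.2 < 0: the reaction function is downward-sloping, so the choices are strategic substitutes.

strategic substitutes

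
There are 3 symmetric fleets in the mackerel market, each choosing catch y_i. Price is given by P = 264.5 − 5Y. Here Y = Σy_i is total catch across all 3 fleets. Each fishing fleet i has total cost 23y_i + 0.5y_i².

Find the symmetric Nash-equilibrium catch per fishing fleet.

A representative fishing fleet's profit is π_i = y_i(264.5 − 5Y) − 23y_i − 0.5y_i², with Y = y_i + Σ_{j≠i} y_j.
First-order condition: 241.5 − 11y_i − 5Σ_{j≠i} y_j = 0.
With identical fishing fleets, set every y_j = y: then 241.5 − 11y − 10y = 0, i.e. y = 241.5/21 = 11.5.

11.5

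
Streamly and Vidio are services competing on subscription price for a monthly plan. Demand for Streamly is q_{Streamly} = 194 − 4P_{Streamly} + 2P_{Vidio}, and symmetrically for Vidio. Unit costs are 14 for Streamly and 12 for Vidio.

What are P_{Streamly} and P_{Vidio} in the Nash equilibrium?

41.4, 40.6

Streamly's profit: π = (P_{Streamly} − 14)(194 − 4P_{Streamly} + 2P_{Vidio}).
∂π/∂P_{Streamly} = 250 − 8P_{Streamly} + 2P_{Vidio} = 0 ⇒ P_{Streamly} = 31.25 + 0.25P_{Vidio}.
Similarly P_{Vidio} = 30.25 + 0.25P_{Streamly}.
Plugging P_{Vidio} into Streamly's best response: P_{Streamly} = 31.25 + 0.25(30.25 + 0.25P_{Streamly}) ⇒ 0.9375P_{Streamly} = 38.8125, so P_{Streamly} = 41.4.
Then P_{Vidio} = 30.25 + 0.25·41.4 = 40.6.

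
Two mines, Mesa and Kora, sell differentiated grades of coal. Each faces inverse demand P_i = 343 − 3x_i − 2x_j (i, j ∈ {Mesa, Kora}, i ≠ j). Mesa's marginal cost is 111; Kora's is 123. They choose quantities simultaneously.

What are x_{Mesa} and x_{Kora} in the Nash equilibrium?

Mine Mesa's profit: π = x_{Mesa}(343 − 3x_{Mesa} − 2x_{Kora}) − 111x_{Mesa}.
∂π/∂x_{Mesa} = 232 − 6x_{Mesa} − 2x_{Kora} = 0 ⇒ x_{Mesa} = 116/3 − (1/3)x_{Kora}.
Similarly x_{Kora} = 110/3 − (1/3)x_{Mesa}.
Solving the two reaction functions simultaneously: (1 − (−1/3)(−1/3))x_{Mesa} = 116/3 − (1/3)·(110/3), so (8/9)x_{Mesa} = 238/9 and x_{Mesa} = 29.75.
Then x_{Kora} = 110/3 − (1/3)·29.75 = 26.75.

29.75, 26.75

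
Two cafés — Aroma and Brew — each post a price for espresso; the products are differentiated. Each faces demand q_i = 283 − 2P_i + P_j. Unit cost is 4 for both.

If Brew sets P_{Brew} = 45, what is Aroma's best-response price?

84

Aroma's profit: π = (P_{Aroma} − 4)(283 − 2P_{Aroma} + P_{Brew}).
∂π/∂P_{Aroma} = 291 − 4P_{Aroma} + P_{Brew} = 0 ⇒ P_{Aroma} = 72.75 + 0.25P_{Brew}.
At P_{Brew} = 45: P_{Aroma} = 72.75 + 0.25·45 = 84.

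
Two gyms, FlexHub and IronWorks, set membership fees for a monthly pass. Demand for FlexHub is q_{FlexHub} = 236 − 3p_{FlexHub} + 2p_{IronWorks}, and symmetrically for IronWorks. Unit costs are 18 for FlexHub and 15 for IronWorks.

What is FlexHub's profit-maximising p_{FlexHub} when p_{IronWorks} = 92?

FlexHub's profit: π = (p_{FlexHub} − 18)(236 − 3p_{FlexHub} + 2p_{IronWorks}).
∂π/∂p_{FlexHub} = 290 − 6p_{FlexHub} + 2p_{IronWorks} = 0 ⇒ p_{FlexHub} = 145/3 + (1/3)p_{IronWorks}.
At p_{IronWorks} = 92: p_{FlexHub} = 145/3 + (1/3)·92 = 79.

79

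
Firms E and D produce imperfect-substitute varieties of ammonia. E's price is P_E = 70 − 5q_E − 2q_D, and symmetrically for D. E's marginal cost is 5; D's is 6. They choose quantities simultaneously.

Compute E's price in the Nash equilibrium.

Firm E's profit: π = q_E(70 − 5q_E − 2q_D) − 5q_E.
∂π/∂q_E = 65 − 10q_E − 2q_D = 0 ⇒ q_E = 6.5 − 0.2q_D.
Similarly q_D = 6.4 − 0.2q_E.
Plugging q_D into E's best response: q_E = 6.5 − 0.2(6.4 − 0.2q_E) ⇒ 0.96q_E = 5.22, so q_E = 5.4375.
Then q_D = 6.4 − 0.2·5.4375 = 5.3125.
P_E = 70 − 5·5.4375 − 2·5.3125 = 32.1875.

32.1875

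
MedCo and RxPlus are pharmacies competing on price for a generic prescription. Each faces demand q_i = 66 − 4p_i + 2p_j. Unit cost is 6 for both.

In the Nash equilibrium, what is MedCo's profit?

324

MedCo's profit: π = (p_{MedCo} − 6)(66 − 4p_{MedCo} + 2p_{RxPlus}).
∂π/∂p_{MedCo} = 90 − 8p_{MedCo} + 2p_{RxPlus} = 0 ⇒ p_{MedCo} = 11.25 + 0.25p_{RxPlus}.
By symmetry p_{RxPlus} = p_{MedCo}; substituting into the reaction function, 0.75p_{MedCo} = 11.25 and p_{MedCo} = 15.
q_{MedCo} = 66 − 4·15 + 2·15 = 36.
Profit = (15 − 6)·36 = 324.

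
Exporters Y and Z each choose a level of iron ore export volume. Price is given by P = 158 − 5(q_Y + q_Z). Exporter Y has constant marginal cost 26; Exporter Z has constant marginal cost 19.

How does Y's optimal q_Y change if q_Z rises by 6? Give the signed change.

Exporter Y's profit: π = q_Y(158 − 5(q_Y + q_Z)) − 26q_Y.
∂π/∂q_Y = 132 − 10q_Y − 5q_Z = 0, so q_Y = 13.2 − 0.5q_Z.
The reaction-function slope is −0.5, so a 6-unit rise in q_Z moves q_Y by −0.5 × 6 = −3. Y's best response falls — the actions are strategic substitutes.

-3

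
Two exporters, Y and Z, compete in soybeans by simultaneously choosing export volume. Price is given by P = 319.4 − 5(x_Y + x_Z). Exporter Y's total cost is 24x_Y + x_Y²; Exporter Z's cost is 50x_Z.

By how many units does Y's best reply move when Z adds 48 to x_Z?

-20

Exporter Y's profit: π = x_Y(319.4 − 5(x_Y + x_Z)) − 24x_Y − x_Y².
∂π/∂x_Y = 295.4 − 12x_Y − 5x_Z = 0, so x_Y = 1477/60 − (5/12)x_Z.
The reaction-function slope is −5/12, so a 48-unit rise in x_Z moves x_Y by −5/12 × 48 = −20. Y's best response falls — the actions are strategic substitutes.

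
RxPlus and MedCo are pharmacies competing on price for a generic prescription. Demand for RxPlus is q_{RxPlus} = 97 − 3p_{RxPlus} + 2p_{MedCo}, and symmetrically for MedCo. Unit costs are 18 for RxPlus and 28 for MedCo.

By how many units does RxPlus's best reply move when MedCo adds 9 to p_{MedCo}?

RxPlus's profit: π = (p_{RxPlus} − 18)(97 − 3p_{RxPlus} + 2p_{MedCo}).
∂π/∂p_{RxPlus} = 151 − 6p_{RxPlus} + 2p_{MedCo} = 0 ⇒ p_{RxPlus} = 151/6 + (1/3)p_{MedCo}.
The reaction-function slope is 1/3, so a 9-unit rise in p_{MedCo} moves p_{RxPlus} by 1/3 × 9 = 3. RxPlus's best response rises — the actions are strategic complements.

3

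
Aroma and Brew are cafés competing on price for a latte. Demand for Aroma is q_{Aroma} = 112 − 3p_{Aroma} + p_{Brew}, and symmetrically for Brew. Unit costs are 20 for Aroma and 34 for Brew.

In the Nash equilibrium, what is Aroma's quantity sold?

Aroma's profit: π = (p_{Aroma} − 20)(112 − 3p_{Aroma} + p_{Brew}).
∂π/∂p_{Aroma} = 172 − 6p_{Aroma} + p_{Brew} = 0 ⇒ p_{Aroma} = 86/3 + (1/6)p_{Brew}.
Similarly p_{Brew} = 107/3 + (1/6)p_{Aroma}.
Solving the two reaction functions simultaneously: (1 − (1/6)(1/6))p_{Aroma} = 86/3 + (1/6)·(107/3), so (35/36)p_{Aroma} = 623/18 and p_{Aroma} = 35.6.
Then p_{Brew} = 107/3 + (1/6)·35.6 = 41.6.
q_{Aroma} = 112 − 3·35.6 + 41.6 = 46.8.

46.8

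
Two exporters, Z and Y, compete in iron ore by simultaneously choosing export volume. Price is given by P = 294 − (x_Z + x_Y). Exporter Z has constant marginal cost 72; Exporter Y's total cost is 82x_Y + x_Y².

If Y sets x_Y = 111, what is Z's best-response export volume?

Exporter Z's profit: π = x_Z(294 − (x_Z + x_Y)) − 72x_Z.
∂π/∂x_Z = 222 − 2x_Z − x_Y = 0, so x_Z = 111 − 0.5x_Y.
At x_Y = 111: x_Z = 111 − 0.5·111 = 55.5.

55.5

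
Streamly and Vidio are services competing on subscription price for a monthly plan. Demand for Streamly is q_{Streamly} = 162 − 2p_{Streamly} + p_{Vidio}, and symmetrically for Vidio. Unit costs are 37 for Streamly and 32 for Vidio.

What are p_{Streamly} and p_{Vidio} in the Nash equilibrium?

78, 76

Streamly's profit: π = (p_{Streamly} − 37)(162 − 2p_{Streamly} + p_{Vidio}).
∂π/∂p_{Streamly} = 236 − 4p_{Streamly} + p_{Vidio} = 0 ⇒ p_{Streamly} = 59 + 0.25p_{Vidio}.
Similarly p_{Vidio} = 56.5 + 0.25p_{Streamly}.
Solving the two reaction functions simultaneously: (1 − (0.25)(0.25))p_{Streamly} = 59 + 0.25·56.5, so 0.9375p_{Streamly} = 73.125 and p_{Streamly} = 78.
Then p_{Vidio} = 56.5 + 0.25·78 = 76.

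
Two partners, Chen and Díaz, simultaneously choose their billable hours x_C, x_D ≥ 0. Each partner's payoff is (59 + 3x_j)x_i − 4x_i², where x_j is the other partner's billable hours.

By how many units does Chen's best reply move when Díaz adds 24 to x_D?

9

Chen's payoff is (59 + 3x_D)x_C − 4x_C².
∂π/∂x_C = 59 + 3x_D − 8x_C = 0, so x_C = 7.375 + 0.375x_D.
The reaction-function slope is 0.375, so a 24-unit rise in x_D moves x_C by 0.375 × 24 = 9. Chen's best response rises — the actions are strategic complements.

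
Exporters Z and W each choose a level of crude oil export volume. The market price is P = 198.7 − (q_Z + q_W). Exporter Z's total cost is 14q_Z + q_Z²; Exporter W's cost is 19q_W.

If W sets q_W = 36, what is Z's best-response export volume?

Exporter Z's profit: π = q_Z(198.7 − (q_Z + q_W)) − 14q_Z − q_Z².
∂π/∂q_Z = 184.7 − 4q_Z − q_W = 0, so q_Z = 46.175 − 0.25q_W.
At q_W = 36: q_Z = 46.175 − 0.25·36 = 37.175.

37.175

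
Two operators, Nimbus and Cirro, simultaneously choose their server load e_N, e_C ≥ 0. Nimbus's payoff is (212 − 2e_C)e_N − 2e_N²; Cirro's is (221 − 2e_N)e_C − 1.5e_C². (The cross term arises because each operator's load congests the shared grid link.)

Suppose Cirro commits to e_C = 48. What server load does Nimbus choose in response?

Expanding Nimbus's payoff: 212e_N − 2e_Ce_N − 2e_N².
∂π/∂e_N = 212 − 2e_C − 4e_N = 0, so e_N = 53 − 0.5e_C.
At e_C = 48: e_N = 53 − 0.5·48 = 29.

29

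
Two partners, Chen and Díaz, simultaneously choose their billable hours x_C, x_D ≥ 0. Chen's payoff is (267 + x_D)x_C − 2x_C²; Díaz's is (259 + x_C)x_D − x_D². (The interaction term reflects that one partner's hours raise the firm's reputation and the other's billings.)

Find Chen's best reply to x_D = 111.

Expanding Chen's payoff: 267x_C + x_Dx_C − 2x_C².
∂π/∂x_C = 267 + x_D − 4x_C = 0, so x_C = 66.75 + 0.25x_D.
At x_D = 111: x_C = 66.75 + 0.25·111 = 94.5.

94.5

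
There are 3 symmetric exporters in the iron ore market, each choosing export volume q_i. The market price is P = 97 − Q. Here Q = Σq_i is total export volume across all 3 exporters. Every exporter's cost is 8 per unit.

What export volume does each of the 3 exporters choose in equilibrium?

A representative exporter's profit is π_i = q_i(97 − Q) − 8q_i, with Q = q_i + Σ_{j≠i} q_j.
First-order condition: 89 − 2q_i − Σ_{j≠i} q_j = 0.
Imposing symmetry (q_j = q for all j) turns Σ_{j≠i} q_j into 2q, so 89 = 4q and q = 22.25.

22.25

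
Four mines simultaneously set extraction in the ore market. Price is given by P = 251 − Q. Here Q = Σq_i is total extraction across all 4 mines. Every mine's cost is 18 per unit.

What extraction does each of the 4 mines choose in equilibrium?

46.6

A representative mine's profit is π_i = q_i(251 − Q) − 18q_i, with Q = q_i + Σ_{j≠i} q_j.
First-order condition: 233 − 2q_i − Σ_{j≠i} q_j = 0.
With identical mines, set every q_j = q: then 233 − 2q − 3q = 0, i.e. q = 233/5 = 46.6.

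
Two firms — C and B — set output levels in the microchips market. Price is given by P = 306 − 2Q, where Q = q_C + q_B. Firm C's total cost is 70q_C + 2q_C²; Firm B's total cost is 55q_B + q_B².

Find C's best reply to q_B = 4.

28.5

Firm C's profit: π = q_C(306 − 2(q_C + q_B)) − 70q_C − 2q_C².
∂π/∂q_C = 236 − 8q_C − 2q_B = 0, so q_C = 29.5 − 0.25q_B.
At q_B = 4: q_C = 29.5 − 0.25·4 = 28.5.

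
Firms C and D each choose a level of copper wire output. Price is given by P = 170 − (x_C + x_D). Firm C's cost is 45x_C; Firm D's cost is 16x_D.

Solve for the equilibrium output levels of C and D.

32, 61

Firm C's profit: π = x_C(170 − (x_C + x_D)) − 45x_C.
∂π/∂x_C = 125 − 2x_C − x_D = 0, so x_C = 62.5 − 0.5x_D.
By the same steps for D: x_D = 77 − 0.5x_C.
Solving the two reaction functions simultaneously: (1 − (−0.5)(−0.5))x_C = 62.5 − 0.5·77, so 0.75x_C = 24 and x_C = 32.
Then x_D = 77 − 0.5·32 = 61.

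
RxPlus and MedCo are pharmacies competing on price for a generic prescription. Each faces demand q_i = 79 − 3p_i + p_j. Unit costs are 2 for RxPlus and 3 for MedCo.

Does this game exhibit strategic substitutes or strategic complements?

RxPlus's profit: π = (p_{RxPlus} − 2)(79 − 3p_{RxPlus} + p_{MedCo}).
∂π/∂p_{RxPlus} = 85 − 6p_{RxPlus} + p_{MedCo} = 0 ⇒ p_{RxPlus} = 85/6 + (1/6)p_{MedCo}.
The best-response slope dp_{RxPlus}/dp_{MedCo} = 1/6 > 0: the reaction function is upward-sloping, so the choices are strategic complements.

strategic complements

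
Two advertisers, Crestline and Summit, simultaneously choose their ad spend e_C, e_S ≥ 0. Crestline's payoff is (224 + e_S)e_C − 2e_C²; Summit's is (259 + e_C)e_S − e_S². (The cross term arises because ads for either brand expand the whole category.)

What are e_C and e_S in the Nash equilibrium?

101, 180

Expanding Crestline's payoff: 224e_C + e_Se_C − 2e_C².
∂π/∂e_C = 224 + e_S − 4e_C = 0, so e_C = 56 + 0.25e_S.
Likewise for Summit: e_S = 129.5 + 0.5e_C.
Solving the two reaction functions simultaneously: (1 − (0.25)(0.5))e_C = 56 + 0.25·129.5, so 0.875e_C = 88.375 and e_C = 101.
Then e_S = 129.5 + 0.5·101 = 180.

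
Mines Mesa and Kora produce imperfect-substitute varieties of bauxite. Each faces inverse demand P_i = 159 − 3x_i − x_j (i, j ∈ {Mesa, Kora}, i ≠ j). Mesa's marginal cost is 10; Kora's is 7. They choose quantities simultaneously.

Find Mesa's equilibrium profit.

Mine Mesa's profit: π = x_{Mesa}(159 − 3x_{Mesa} − x_{Kora}) − 10x_{Mesa}.
∂π/∂x_{Mesa} = 149 − 6x_{Mesa} − x_{Kora} = 0 ⇒ x_{Mesa} = 149/6 − (1/6)x_{Kora}.
Similarly x_{Kora} = 76/3 − (1/6)x_{Mesa}.
Solving the two reaction functions simultaneously: (1 − (−1/6)(−1/6))x_{Mesa} = 149/6 − (1/6)·(76/3), so (35/36)x_{Mesa} = 371/18 and x_{Mesa} = 21.2.
Then x_{Kora} = 76/3 − (1/6)·21.2 = 21.8.
P_{Mesa} = 159 − 3·21.2 − 21.8 = 73.6.
Profit = (73.6 − 10)·21.2 = 1348.32.

1348.32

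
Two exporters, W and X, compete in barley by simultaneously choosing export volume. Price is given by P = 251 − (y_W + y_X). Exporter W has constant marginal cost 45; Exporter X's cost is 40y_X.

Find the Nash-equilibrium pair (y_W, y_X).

67, 72

Exporter W's profit: π = y_W(251 − (y_W + y_X)) − 45y_W.
∂π/∂y_W = 206 − 2y_W − y_X = 0, so y_W = 103 − 0.5y_X.
By the same steps for X: y_X = 105.5 − 0.5y_W.
Plugging y_X into W's best response: y_W = 103 − 0.5(105.5 − 0.5y_W) ⇒ 0.75y_W = 50.25, so y_W = 67.
Then y_X = 105.5 − 0.5·67 = 72.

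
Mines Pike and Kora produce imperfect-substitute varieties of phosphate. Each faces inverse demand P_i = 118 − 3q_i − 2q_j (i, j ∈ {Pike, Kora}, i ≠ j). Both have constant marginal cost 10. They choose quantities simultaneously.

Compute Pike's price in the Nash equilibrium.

Mine Pike's profit: π = q_{Pike}(118 − 3q_{Pike} − 2q_{Kora}) − 10q_{Pike}.
∂π/∂q_{Pike} = 108 − 6q_{Pike} − 2q_{Kora} = 0 ⇒ q_{Pike} = 18 − (1/3)q_{Kora}.
The game is symmetric, so in equilibrium q_{Kora} = q_{Pike}: the reaction function gives (4/3)q_{Pike} = 18, hence q_{Pike} = 13.5.
P_{Pike} = 118 − 3·13.5 − 2·13.5 = 50.5.

50.5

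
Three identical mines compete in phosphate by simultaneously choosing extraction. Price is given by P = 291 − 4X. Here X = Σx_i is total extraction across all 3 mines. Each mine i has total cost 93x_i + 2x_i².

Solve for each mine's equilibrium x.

9.9

A representative mine's profit is π_i = x_i(291 − 4X) − 93x_i − 2x_i², with X = x_i + Σ_{j≠i} x_j.
First-order condition: 198 − 12x_i − 4Σ_{j≠i} x_j = 0.
With identical mines, set every x_j = x: then 198 − 12x − 8x = 0, i.e. x = 198/20 = 9.9.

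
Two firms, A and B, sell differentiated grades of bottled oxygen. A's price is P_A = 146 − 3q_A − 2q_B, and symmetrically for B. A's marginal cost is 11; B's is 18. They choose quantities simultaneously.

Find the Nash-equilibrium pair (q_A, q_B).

17.3125, 15.5625

Firm A's profit: π = q_A(146 − 3q_A − 2q_B) − 11q_A.
∂π/∂q_A = 135 − 6q_A − 2q_B = 0 ⇒ q_A = 22.5 − (1/3)q_B.
Similarly q_B = 64/3 − (1/3)q_A.
Plugging q_B into A's best response: q_A = 22.5 − (1/3)(64/3 − (1/3)q_A) ⇒ (8/9)q_A = 277/18, so q_A = 17.3125.
Then q_B = 64/3 − (1/3)·17.3125 = 15.5625.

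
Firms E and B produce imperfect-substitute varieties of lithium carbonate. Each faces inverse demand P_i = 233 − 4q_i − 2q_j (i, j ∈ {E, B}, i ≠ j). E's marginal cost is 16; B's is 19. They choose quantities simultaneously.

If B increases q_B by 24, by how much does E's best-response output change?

-6

Firm E's profit: π = q_E(233 − 4q_E − 2q_B) − 16q_E.
∂π/∂q_E = 217 − 8q_E − 2q_B = 0 ⇒ q_E = 27.125 − 0.25q_B.
The reaction-function slope is −0.25, so a 24-unit rise in q_B moves q_E by −0.25 × 24 = −6. E's best response falls — the actions are strategic substitutes.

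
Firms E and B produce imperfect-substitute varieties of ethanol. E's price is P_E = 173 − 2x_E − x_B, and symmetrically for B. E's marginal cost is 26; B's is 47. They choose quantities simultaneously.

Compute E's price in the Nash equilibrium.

Firm E's profit: π = x_E(173 − 2x_E − x_B) − 26x_E.
∂π/∂x_E = 147 − 4x_E − x_B = 0 ⇒ x_E = 36.75 − 0.25x_B.
Similarly x_B = 31.5 − 0.25x_E.
Plugging x_B into E's best response: x_E = 36.75 − 0.25(31.5 − 0.25x_E) ⇒ 0.9375x_E = 28.875, so x_E = 30.8.
Then x_B = 31.5 − 0.25·30.8 = 23.8.
P_E = 173 − 2·30.8 − 23.8 = 87.6.

87.6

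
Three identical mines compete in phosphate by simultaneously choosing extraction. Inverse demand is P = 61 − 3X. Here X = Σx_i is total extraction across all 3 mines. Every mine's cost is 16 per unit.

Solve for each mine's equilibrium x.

3.75

A representative mine's profit is π_i = x_i(61 − 3X) − 16x_i, with X = x_i + Σ_{j≠i} x_j.
First-order condition: 45 − 6x_i − 3Σ_{j≠i} x_j = 0.
With identical mines, set every x_j = x: then 45 − 6x − 6x = 0, i.e. x = 45/12 = 3.75.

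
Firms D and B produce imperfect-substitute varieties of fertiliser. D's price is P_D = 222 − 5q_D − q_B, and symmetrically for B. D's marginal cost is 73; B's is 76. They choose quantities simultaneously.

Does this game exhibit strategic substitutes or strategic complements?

strategic substitutes

Firm D's profit: π = q_D(222 − 5q_D − q_B) − 73q_D.
∂π/∂q_D = 149 − 10q_D − q_B = 0 ⇒ q_D = 14.9 − 0.1q_B.
The best-response slope dq_D/dq_B = −0.1 < 0: the reaction function is downward-sloping, so the choices are strategic substitutes.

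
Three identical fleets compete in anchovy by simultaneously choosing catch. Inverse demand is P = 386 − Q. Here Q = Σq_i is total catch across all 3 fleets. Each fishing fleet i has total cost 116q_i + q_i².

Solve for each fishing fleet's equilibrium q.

A representative fishing fleet's profit is π_i = q_i(386 − Q) − 116q_i − q_i², with Q = q_i + Σ_{j≠i} q_j.
First-order condition: 270 − 4q_i − Σ_{j≠i} q_j = 0.
In a symmetric equilibrium every fishing fleet chooses the same q, so Σ_{j≠i} q_j = 2q. The condition becomes 270 − 6q = 0, giving q = 270/6 = 45.

45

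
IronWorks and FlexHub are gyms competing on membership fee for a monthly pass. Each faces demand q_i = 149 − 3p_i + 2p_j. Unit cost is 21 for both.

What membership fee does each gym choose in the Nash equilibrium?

IronWorks's profit: π = (p_{IronWorks} − 21)(149 − 3p_{IronWorks} + 2p_{FlexHub}).
∂π/∂p_{IronWorks} = 212 − 6p_{IronWorks} + 2p_{FlexHub} = 0 ⇒ p_{IronWorks} = 106/3 + (1/3)p_{FlexHub}.
The game is symmetric, so in equilibrium p_{FlexHub} = p_{IronWorks}: the reaction function gives (2/3)p_{IronWorks} = 106/3, hence p_{IronWorks} = 53.

53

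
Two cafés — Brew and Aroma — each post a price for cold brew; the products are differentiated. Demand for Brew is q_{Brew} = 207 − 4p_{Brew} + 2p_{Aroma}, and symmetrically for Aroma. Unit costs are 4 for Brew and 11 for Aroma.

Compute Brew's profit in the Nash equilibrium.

Brew's profit: π = (p_{Brew} − 4)(207 − 4p_{Brew} + 2p_{Aroma}).
∂π/∂p_{Brew} = 223 − 8p_{Brew} + 2p_{Aroma} = 0 ⇒ p_{Brew} = 27.875 + 0.25p_{Aroma}.
Similarly p_{Aroma} = 31.375 + 0.25p_{Brew}.
Plugging p_{Aroma} into Brew's best response: p_{Brew} = 27.875 + 0.25(31.375 + 0.25p_{Brew}) ⇒ 0.9375p_{Brew} = 1143/32, so p_{Brew} = 38.1.
Then p_{Aroma} = 31.375 + 0.25·38.1 = 40.9.
q_{Brew} = 207 − 4·38.1 + 2·40.9 = 136.4.
Profit = (38.1 − 4)·136.4 = 4651.24.

4651.24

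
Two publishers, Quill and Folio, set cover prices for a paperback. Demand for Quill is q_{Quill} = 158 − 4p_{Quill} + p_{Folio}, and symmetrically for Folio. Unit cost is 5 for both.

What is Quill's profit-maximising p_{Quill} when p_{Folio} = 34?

Quill's profit: π = (p_{Quill} − 5)(158 − 4p_{Quill} + p_{Folio}).
∂π/∂p_{Quill} = 178 − 8p_{Quill} + p_{Folio} = 0 ⇒ p_{Quill} = 22.25 + 0.125p_{Folio}.
At p_{Folio} = 34: p_{Quill} = 22.25 + 0.125·34 = 26.5.

26.5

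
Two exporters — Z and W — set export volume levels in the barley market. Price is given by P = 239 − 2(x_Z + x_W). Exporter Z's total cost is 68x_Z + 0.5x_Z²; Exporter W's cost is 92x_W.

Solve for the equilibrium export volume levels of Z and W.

24.375, 24.5625

Exporter Z's profit: π = x_Z(239 − 2(x_Z + x_W)) − 68x_Z − 0.5x_Z².
∂π/∂x_Z = 171 − 5x_Z − 2x_W = 0, so x_Z = 34.2 − 0.4x_W.
For W: ∂π/∂x_W = 147 − 4x_W − 2x_Z = 0 ⇒ x_W = 36.75 − 0.5x_Z.
Solving the two reaction functions simultaneously: (1 − (−0.4)(−0.5))x_Z = 34.2 − 0.4·36.75, so 0.8x_Z = 19.5 and x_Z = 24.375.
Then x_W = 36.75 − 0.5·24.375 = 24.5625.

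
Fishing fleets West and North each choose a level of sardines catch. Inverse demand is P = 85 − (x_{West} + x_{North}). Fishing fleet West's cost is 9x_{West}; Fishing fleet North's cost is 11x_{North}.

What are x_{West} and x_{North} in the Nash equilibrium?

Fishing fleet West's profit: π = x_{West}(85 − (x_{West} + x_{North})) − 9x_{West}.
∂π/∂x_{West} = 76 − 2x_{West} − x_{North} = 0, so x_{West} = 38 − 0.5x_{North}.
By the same steps for North: x_{North} = 37 − 0.5x_{West}.
Substituting the second reaction function into the first: x_{West} = 38 − 0.5(37 − 0.5x_{West}), which gives 0.75x_{West} = 19.5 ⇒ x_{West} = 26.
Then x_{North} = 37 − 0.5·26 = 24.

26, 24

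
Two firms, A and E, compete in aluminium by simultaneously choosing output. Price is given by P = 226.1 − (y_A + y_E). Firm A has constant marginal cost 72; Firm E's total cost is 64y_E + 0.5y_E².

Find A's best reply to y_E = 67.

Firm A's profit: π = y_A(226.1 − (y_A + y_E)) − 72y_A.
∂π/∂y_A = 154.1 − 2y_A − y_E = 0, so y_A = 77.05 − 0.5y_E.
At y_E = 67: y_A = 77.05 − 0.5·67 = 43.55.

43.55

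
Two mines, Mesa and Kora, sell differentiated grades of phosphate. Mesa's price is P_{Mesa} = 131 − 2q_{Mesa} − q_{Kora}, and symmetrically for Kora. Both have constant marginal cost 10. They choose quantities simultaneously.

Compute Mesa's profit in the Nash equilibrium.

Mine Mesa's profit: π = q_{Mesa}(131 − 2q_{Mesa} − q_{Kora}) − 10q_{Mesa}.
∂π/∂q_{Mesa} = 121 − 4q_{Mesa} − q_{Kora} = 0 ⇒ q_{Mesa} = 30.25 − 0.25q_{Kora}.
Setting q_{Mesa} = q_{Kora} in the reaction function: q_{Mesa} = 30.25 − 0.25q_{Mesa}, so q_{Mesa} = 30.25 / 1.25 = 24.2.
P_{Mesa} = 131 − 2·24.2 − 24.2 = 58.4.
Profit = (58.4 − 10)·24.2 = 1171.28.

1171.28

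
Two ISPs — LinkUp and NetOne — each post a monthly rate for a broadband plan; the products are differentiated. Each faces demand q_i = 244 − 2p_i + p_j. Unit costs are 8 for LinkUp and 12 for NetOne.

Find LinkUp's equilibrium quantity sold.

LinkUp's profit: π = (p_{LinkUp} − 8)(244 − 2p_{LinkUp} + p_{NetOne}).
∂π/∂p_{LinkUp} = 260 − 4p_{LinkUp} + p_{NetOne} = 0 ⇒ p_{LinkUp} = 65 + 0.25p_{NetOne}.
Similarly p_{NetOne} = 67 + 0.25p_{LinkUp}.
Substituting the second reaction function into the first: p_{LinkUp} = 65 + 0.25(67 + 0.25p_{LinkUp}), which gives 0.9375p_{LinkUp} = 81.75 ⇒ p_{LinkUp} = 87.2.
Then p_{NetOne} = 67 + 0.25·87.2 = 88.8.
q_{LinkUp} = 244 − 2·87.2 + 88.8 = 158.4.

158.4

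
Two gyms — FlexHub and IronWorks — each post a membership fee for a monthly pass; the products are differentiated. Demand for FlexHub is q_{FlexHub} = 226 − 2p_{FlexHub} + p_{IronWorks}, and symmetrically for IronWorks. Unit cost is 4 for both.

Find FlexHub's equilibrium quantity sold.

148

FlexHub's profit: π = (p_{FlexHub} − 4)(226 − 2p_{FlexHub} + p_{IronWorks}).
∂π/∂p_{FlexHub} = 234 − 4p_{FlexHub} + p_{IronWorks} = 0 ⇒ p_{FlexHub} = 58.5 + 0.25p_{IronWorks}.
The game is symmetric, so in equilibrium p_{IronWorks} = p_{FlexHub}: the reaction function gives 0.75p_{FlexHub} = 58.5, hence p_{FlexHub} = 78.
q_{FlexHub} = 226 − 2·78 + 78 = 148.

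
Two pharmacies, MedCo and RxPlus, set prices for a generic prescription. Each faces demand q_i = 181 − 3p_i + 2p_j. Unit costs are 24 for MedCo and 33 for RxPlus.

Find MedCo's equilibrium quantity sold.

122.8125

MedCo's profit: π = (p_{MedCo} − 24)(181 − 3p_{MedCo} + 2p_{RxPlus}).
∂π/∂p_{MedCo} = 253 − 6p_{MedCo} + 2p_{RxPlus} = 0 ⇒ p_{MedCo} = 253/6 + (1/3)p_{RxPlus}.
Similarly p_{RxPlus} = 140/3 + (1/3)p_{MedCo}.
Plugging p_{RxPlus} into MedCo's best response: p_{MedCo} = 253/6 + (1/3)(140/3 + (1/3)p_{MedCo}) ⇒ (8/9)p_{MedCo} = 1039/18, so p_{MedCo} = 64.9375.
Then p_{RxPlus} = 140/3 + (1/3)·64.9375 = 68.3125.
q_{MedCo} = 181 − 3·64.9375 + 2·68.3125 = 122.8125.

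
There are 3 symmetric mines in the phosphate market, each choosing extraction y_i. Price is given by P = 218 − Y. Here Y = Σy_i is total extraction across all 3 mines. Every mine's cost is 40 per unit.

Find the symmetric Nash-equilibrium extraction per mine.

44.5

A representative mine's profit is π_i = y_i(218 − Y) − 40y_i, with Y = y_i + Σ_{j≠i} y_j.
First-order condition: 178 − 2y_i − Σ_{j≠i} y_j = 0.
In a symmetric equilibrium every mine chooses the same y, so Σ_{j≠i} y_j = 2y. The condition becomes 178 − 4y = 0, giving y = 178/4 = 44.5.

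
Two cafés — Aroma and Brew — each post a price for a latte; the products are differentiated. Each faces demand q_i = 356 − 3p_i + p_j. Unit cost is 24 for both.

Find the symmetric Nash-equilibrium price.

Aroma's profit: π = (p_{Aroma} − 24)(356 − 3p_{Aroma} + p_{Brew}).
∂π/∂p_{Aroma} = 428 − 6p_{Aroma} + p_{Brew} = 0 ⇒ p_{Aroma} = 214/3 + (1/6)p_{Brew}.
By symmetry p_{Brew} = p_{Aroma}; substituting into the reaction function, (5/6)p_{Aroma} = 214/3 and p_{Aroma} = 85.6.

85.6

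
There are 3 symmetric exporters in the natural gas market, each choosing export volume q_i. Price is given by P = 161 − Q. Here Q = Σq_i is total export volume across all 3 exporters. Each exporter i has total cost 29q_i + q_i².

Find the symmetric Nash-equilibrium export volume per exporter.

22

A representative exporter's profit is π_i = q_i(161 − Q) − 29q_i − q_i², with Q = q_i + Σ_{j≠i} q_j.
First-order condition: 132 − 4q_i − Σ_{j≠i} q_j = 0.
Imposing symmetry (q_j = q for all j) turns Σ_{j≠i} q_j into 2q, so 132 = 6q and q = 22.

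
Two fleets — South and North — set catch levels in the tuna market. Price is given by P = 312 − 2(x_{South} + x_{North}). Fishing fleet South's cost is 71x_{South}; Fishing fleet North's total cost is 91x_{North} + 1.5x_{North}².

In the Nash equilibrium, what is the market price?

174.75

Fishing fleet South's profit: π = x_{South}(312 − 2(x_{South} + x_{North})) − 71x_{South}.
∂π/∂x_{South} = 241 − 4x_{South} − 2x_{North} = 0, so x_{South} = 60.25 − 0.5x_{North}.
For North: ∂π/∂x_{North} = 221 − 7x_{North} − 2x_{South} = 0 ⇒ x_{North} = 221/7 − (2/7)x_{South}.
Substituting the second reaction function into the first: x_{South} = 60.25 − 0.5(221/7 − (2/7)x_{South}), which gives (6/7)x_{South} = 1245/28 ⇒ x_{South} = 51.875.
Then x_{North} = 221/7 − (2/7)·51.875 = 16.75.
Equilibrium price: P = 312 − 2·68.625 = 174.75.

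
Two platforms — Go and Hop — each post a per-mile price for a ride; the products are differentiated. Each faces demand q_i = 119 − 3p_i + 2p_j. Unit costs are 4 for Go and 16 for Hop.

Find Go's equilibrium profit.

2883

Go's profit: π = (p_{Go} − 4)(119 − 3p_{Go} + 2p_{Hop}).
∂π/∂p_{Go} = 131 − 6p_{Go} + 2p_{Hop} = 0 ⇒ p_{Go} = 131/6 + (1/3)p_{Hop}.
Similarly p_{Hop} = 167/6 + (1/3)p_{Go}.
Substituting the second reaction function into the first: p_{Go} = 131/6 + (1/3)(167/6 + (1/3)p_{Go}), which gives (8/9)p_{Go} = 280/9 ⇒ p_{Go} = 35.
Then p_{Hop} = 167/6 + (1/3)·35 = 39.5.
q_{Go} = 119 − 3·35 + 2·39.5 = 93.
Profit = (35 − 4)·93 = 2883.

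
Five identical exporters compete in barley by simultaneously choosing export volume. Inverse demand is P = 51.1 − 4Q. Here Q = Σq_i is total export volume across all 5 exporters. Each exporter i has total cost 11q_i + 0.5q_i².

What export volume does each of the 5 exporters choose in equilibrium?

1.604

A representative exporter's profit is π_i = q_i(51.1 − 4Q) − 11q_i − 0.5q_i², with Q = q_i + Σ_{j≠i} q_j.
First-order condition: 40.1 − 9q_i − 4Σ_{j≠i} q_j = 0.
Imposing symmetry (q_j = q for all j) turns Σ_{j≠i} q_j into 4q, so 40.1 = 25q and q = 1.604.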